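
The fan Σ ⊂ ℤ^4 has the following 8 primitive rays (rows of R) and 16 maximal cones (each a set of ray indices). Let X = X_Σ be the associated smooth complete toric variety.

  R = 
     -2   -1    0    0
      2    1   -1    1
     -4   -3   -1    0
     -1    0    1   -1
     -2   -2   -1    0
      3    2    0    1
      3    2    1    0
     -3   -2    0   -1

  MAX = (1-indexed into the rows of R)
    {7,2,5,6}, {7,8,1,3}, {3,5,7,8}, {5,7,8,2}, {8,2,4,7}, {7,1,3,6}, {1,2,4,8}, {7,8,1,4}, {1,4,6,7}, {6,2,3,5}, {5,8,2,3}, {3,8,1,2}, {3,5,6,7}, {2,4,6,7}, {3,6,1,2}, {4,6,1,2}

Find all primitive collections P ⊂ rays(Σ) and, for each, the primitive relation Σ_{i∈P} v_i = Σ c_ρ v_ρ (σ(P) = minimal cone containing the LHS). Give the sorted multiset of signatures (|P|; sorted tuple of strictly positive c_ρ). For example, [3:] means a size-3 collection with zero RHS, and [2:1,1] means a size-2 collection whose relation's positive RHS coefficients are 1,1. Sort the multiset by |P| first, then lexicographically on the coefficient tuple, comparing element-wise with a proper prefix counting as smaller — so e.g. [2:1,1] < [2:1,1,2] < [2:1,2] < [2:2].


6 minimal non-faces of Δ(Σ) (on 8 rays):

  P={6,8}:  v_{6} + v_{8} = 0  ⟹  sig = [2:]
  P={1,5}:  v_{1} + v_{5} = v_{3}  ⟹  sig = [2:1]
  P={4,5}:  v_{4} + v_{5} = v_{8}  ⟹  sig = [2:1]
  P={3,4}:  v_{3} + v_{4} = v_{1} + v_{8}  ⟹  sig = [2:1,1]
  P={1,2,7}:  v_{1} + v_{2} + v_{7} = v_{6}  ⟹  sig = [3:1]
  P={2,3,7}:  v_{2} + v_{3} + v_{7} = v_{5} + v_{6}  ⟹  sig = [3:1,1]

so the primitive-relation signature multiset is
    [2:]
    [2:1]
    [2:1]
    [2:1,1]
    [3:1]
    [3:1,1]


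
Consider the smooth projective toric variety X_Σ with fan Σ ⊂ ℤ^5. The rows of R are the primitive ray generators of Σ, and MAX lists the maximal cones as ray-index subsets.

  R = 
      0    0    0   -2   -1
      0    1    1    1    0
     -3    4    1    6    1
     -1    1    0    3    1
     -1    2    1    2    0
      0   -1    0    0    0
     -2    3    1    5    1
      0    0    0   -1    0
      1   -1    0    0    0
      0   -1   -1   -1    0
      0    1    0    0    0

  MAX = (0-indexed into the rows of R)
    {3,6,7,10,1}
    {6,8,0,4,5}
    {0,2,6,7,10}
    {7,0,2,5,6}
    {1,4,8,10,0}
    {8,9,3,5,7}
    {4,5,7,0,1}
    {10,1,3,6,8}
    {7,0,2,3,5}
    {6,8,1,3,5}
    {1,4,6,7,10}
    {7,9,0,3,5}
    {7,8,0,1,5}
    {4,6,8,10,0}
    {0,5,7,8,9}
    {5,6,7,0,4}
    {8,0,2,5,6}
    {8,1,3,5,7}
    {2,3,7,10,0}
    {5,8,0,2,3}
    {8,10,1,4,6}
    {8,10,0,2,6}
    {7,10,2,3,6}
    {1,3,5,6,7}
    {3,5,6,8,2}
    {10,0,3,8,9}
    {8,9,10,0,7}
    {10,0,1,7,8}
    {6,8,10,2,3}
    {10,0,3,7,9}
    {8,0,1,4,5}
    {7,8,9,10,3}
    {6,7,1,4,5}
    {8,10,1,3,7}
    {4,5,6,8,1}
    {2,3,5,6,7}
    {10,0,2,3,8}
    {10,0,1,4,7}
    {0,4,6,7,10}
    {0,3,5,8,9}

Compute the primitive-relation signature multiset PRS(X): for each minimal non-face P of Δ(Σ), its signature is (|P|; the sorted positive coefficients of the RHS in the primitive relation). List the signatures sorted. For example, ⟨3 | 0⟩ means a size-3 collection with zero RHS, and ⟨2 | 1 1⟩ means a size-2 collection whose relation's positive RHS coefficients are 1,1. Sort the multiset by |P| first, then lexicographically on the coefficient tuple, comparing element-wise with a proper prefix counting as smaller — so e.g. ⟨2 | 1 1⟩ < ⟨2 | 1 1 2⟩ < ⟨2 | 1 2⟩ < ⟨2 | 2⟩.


15 minimal non-faces of Δ(Σ) (on 11 rays):

  P = {1,9}:  v_{1} + v_{9} = 0  ⇒ sig = ⟨2 | 0⟩
  P = {5,10}:  v_{5} + v_{10} = 0  ⇒ sig = ⟨2 | 0⟩
  P = {3,4}:  v_{3} + v_{4} = v_{6}  ⇒ sig = ⟨2 | 1⟩
  P = {1,2}:  v_{1} + v_{2} = v_{4} + v_{6}  ⇒ sig = ⟨2 | 1 1⟩
  P = {4,9}:  v_{4} + v_{9} = v_{0} + v_{3}  ⇒ sig = ⟨2 | 1 1⟩
  P = {2,4}:  v_{2} + v_{4} = v_{0} + 2·v_{6}  ⇒ sig = ⟨2 | 1 2⟩
  P = {6,9}:  v_{6} + v_{9} = v_{0} + 2·v_{3}  ⇒ sig = ⟨2 | 1 2⟩
  P = {2,9}:  v_{2} + v_{9} = 2·v_{0} + 3·v_{3}  ⇒ sig = ⟨2 | 2 3⟩
  P = {0,1,3}:  v_{0} + v_{1} + v_{3} = v_{4}  ⇒ sig = ⟨3 | 1⟩
  P = {0,3,6}:  v_{0} + v_{3} + v_{6} = v_{2}  ⇒ sig = ⟨3 | 1⟩
  P = {2,7,8}:  v_{2} + v_{7} + v_{8} = v_{6}  ⇒ sig = ⟨3 | 1⟩
  P = {4,7,8}:  v_{4} + v_{7} + v_{8} = v_{1}  ⇒ sig = ⟨3 | 1⟩
  P = {6,7,8}:  v_{6} + v_{7} + v_{8} = v_{1} + v_{3}  ⇒ sig = ⟨3 | 1 1⟩
  P = {0,1,6}:  v_{0} + v_{1} + v_{6} = 2·v_{4}  ⇒ sig = ⟨3 | 2⟩
  P = {0,3,7,8}:  v_{0} + v_{3} + v_{7} + v_{8} = 0  ⇒ sig = ⟨4 | 0⟩

Hence PRS(X_Σ) =
{ ⟨2 | 0⟩ ×2,  ⟨2 | 1⟩,  ⟨2 | 1 1⟩ ×2,  ⟨2 | 1 2⟩ ×2,  ⟨2 | 2 3⟩,  ⟨3 | 1⟩ ×4,  ⟨3 | 1 1⟩,  ⟨3 | 2⟩,  ⟨4 | 0⟩ }


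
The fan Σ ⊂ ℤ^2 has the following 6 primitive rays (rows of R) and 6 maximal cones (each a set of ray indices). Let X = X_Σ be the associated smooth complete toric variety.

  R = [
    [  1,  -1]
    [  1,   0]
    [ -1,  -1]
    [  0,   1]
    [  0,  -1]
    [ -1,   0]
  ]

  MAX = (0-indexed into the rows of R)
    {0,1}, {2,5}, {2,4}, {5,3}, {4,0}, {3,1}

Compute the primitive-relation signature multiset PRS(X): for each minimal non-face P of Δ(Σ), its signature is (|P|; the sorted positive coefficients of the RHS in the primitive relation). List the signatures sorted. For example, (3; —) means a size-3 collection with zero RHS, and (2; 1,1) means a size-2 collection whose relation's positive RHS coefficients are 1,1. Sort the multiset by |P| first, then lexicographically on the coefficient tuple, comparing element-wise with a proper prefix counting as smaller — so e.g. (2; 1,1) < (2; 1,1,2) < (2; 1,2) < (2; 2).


9 minimal non-faces of Δ(Σ) (on 6 rays):

  {1,5}:  v_{1} + v_{5} = 0  ⇒ sig = (2; —)
  {3,4}:  v_{3} + v_{4} = 0  ⇒ sig = (2; —)
  {0,3}:  v_{0} + v_{3} = v_{1}  ⇒ sig = (2; 1)
  {0,5}:  v_{0} + v_{5} = v_{4}  ⇒ sig = (2; 1)
  {1,2}:  v_{1} + v_{2} = v_{4}  ⇒ sig = (2; 1)
  {1,4}:  v_{1} + v_{4} = v_{0}  ⇒ sig = (2; 1)
  {2,3}:  v_{2} + v_{3} = v_{5}  ⇒ sig = (2; 1)
  {4,5}:  v_{4} + v_{5} = v_{2}  ⇒ sig = (2; 1)
  {0,2}:  v_{0} + v_{2} = 2·v_{4}  ⇒ sig = (2; 2)

Hence PRS(X_Σ) =
{ (2; —) ×2,  (2; 1) ×6,  (2; 2) }


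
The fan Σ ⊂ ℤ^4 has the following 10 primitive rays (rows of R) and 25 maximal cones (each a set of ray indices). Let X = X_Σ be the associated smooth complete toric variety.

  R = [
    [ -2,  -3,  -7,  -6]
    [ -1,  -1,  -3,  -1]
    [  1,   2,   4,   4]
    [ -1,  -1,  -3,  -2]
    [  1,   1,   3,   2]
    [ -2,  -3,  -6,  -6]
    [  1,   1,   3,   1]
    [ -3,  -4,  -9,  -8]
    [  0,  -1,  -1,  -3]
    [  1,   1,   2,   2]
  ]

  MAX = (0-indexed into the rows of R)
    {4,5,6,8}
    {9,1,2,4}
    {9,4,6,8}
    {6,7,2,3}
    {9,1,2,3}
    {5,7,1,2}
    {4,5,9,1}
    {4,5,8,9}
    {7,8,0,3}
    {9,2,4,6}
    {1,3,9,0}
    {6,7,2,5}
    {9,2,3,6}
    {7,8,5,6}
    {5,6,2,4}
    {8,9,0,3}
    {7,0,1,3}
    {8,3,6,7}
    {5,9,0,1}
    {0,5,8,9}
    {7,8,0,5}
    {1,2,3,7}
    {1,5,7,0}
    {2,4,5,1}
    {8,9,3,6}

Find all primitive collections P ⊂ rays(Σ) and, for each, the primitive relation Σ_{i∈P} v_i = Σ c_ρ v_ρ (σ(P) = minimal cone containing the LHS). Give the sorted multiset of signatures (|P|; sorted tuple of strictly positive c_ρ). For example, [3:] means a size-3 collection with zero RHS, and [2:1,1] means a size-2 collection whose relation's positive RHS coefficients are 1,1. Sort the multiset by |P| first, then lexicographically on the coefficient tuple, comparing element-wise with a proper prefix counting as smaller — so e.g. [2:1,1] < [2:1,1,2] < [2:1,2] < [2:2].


|primitive collections| = 12. Relations:

  P = {1,6}:  v_{1} + v_{6} = 0 — sig = [2:]
  P = {3,4}:  v_{3} + v_{4} = 0 — sig = [2:]
  P = {0,2}:  v_{0} + v_{2} = v_{3} — sig = [2:1]
  P = {2,8}:  v_{2} + v_{8} = v_{6} — sig = [2:1]
  P = {3,5}:  v_{3} + v_{5} = v_{7} — sig = [2:1]
  P = {4,7}:  v_{4} + v_{7} = v_{5} — sig = [2:1]
  P = {7,9}:  v_{7} + v_{9} = v_{0} — sig = [2:1]
  P = {0,4}:  v_{0} + v_{4} = v_{5} + v_{9} — sig = [2:1,1]
  P = {0,6}:  v_{0} + v_{6} = v_{3} + v_{8} — sig = [2:1,1]
  P = {1,8}:  v_{1} + v_{8} = v_{5} + v_{9} — sig = [2:1,1]
  P = {2,5,9}:  v_{2} + v_{5} + v_{9} = 0 — sig = [3:]
  P = {5,6,9}:  v_{5} + v_{6} + v_{9} = v_{8} — sig = [3:1]

so the primitive-relation signature multiset is
    |P|=2: 10 collections, coeffs (), (), (1), (1), (1), (1), (1), (1,1), (1,1), (1,1)
    |P|=3: 2 collections, coeffs (), (1)


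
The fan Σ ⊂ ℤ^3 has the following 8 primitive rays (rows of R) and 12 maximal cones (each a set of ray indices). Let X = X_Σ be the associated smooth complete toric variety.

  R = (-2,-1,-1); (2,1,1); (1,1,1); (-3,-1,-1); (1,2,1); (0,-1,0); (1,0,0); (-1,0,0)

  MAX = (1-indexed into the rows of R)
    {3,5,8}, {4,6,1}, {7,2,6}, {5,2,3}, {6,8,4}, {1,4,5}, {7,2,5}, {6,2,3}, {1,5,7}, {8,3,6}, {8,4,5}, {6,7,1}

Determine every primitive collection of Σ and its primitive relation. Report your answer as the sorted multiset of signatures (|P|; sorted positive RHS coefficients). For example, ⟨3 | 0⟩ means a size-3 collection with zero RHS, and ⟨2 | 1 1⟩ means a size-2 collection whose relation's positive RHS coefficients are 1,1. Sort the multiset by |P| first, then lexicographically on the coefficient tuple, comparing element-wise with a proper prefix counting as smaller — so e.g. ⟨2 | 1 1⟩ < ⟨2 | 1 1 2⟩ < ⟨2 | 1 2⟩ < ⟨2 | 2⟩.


Primitive collections (10):

  {1,2}:  v_{1} + v_{2} = 0  so sig = ⟨2 | 0⟩
  {7,8}:  v_{7} + v_{8} = 0  so sig = ⟨2 | 0⟩
  {1,3}:  v_{1} + v_{3} = v_{8}  so sig = ⟨2 | 1⟩
  {1,8}:  v_{1} + v_{8} = v_{4}  so sig = ⟨2 | 1⟩
  {2,4}:  v_{2} + v_{4} = v_{8}  so sig = ⟨2 | 1⟩
  {2,8}:  v_{2} + v_{8} = v_{3}  so sig = ⟨2 | 1⟩
  {3,7}:  v_{3} + v_{7} = v_{2}  so sig = ⟨2 | 1⟩
  {4,7}:  v_{4} + v_{7} = v_{1}  so sig = ⟨2 | 1⟩
  {5,6}:  v_{5} + v_{6} = v_{3}  so sig = ⟨2 | 1⟩
  {3,4}:  v_{3} + v_{4} = 2·v_{8}  so sig = ⟨2 | 2⟩

Signatures (|P|; sorted positive RHS coefficients), sorted:
{ ⟨2 | 0⟩ ×2,  ⟨2 | 1⟩ ×7,  ⟨2 | 2⟩ }


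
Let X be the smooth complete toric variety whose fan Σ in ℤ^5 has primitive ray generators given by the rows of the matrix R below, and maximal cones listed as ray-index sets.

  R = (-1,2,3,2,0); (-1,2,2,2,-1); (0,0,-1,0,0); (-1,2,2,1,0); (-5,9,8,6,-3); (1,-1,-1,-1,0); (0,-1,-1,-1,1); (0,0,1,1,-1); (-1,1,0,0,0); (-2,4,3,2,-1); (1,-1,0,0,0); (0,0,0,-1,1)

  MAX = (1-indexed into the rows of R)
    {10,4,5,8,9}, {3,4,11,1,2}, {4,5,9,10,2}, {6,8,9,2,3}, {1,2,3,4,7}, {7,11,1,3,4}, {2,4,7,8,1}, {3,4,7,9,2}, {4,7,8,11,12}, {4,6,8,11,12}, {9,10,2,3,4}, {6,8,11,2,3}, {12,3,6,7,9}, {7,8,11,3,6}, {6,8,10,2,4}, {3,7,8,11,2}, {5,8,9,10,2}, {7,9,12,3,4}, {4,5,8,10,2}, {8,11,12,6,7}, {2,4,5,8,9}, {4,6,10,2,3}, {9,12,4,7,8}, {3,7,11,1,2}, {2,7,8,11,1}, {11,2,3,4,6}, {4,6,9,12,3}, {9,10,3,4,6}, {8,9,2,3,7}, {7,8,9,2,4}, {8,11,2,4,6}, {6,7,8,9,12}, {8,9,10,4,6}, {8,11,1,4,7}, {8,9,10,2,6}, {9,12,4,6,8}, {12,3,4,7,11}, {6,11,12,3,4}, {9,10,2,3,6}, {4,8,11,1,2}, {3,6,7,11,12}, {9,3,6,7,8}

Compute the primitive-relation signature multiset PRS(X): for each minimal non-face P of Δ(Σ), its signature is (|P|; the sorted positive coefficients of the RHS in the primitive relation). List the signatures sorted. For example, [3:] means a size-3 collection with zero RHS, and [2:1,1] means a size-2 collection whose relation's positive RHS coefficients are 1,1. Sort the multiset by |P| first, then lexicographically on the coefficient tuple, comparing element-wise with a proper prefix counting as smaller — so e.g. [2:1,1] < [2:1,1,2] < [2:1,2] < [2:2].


Primitive collections (24):

  P = {9,11}:  v_{9} + v_{11} = 0  ⇒ sig = [2:]
  P = {2,12}:  v_{2} + v_{12} = v_{4}  ⇒ sig = [2:1]
  P = {1,6}:  v_{1} + v_{6} = v_{4} + v_{11}  ⇒ sig = [2:1,1]
  P = {7,10}:  v_{7} + v_{10} = v_{4} + v_{9}  ⇒ sig = [2:1,1]
  P = {1,9}:  v_{1} + v_{9} = v_{2} + v_{4} + v_{7}  ⇒ sig = [2:1,1,1]
  P = {10,11}:  v_{10} + v_{11} = v_{2} + v_{4} + v_{6}  ⇒ sig = [2:1,1,1]
  P = {5,11}:  v_{5} + v_{11} = v_{2} + v_{4} + v_{8} + v_{10}  ⇒ sig = [2:1,1,1,1]
  P = {5,12}:  v_{5} + v_{12} = 2·v_{4} + v_{8} + v_{9} + v_{10}  ⇒ sig = [2:1,1,1,2]
  P = {1,12}:  v_{1} + v_{12} = 2·v_{4} + v_{7} + v_{11}  ⇒ sig = [2:1,1,2]
  P = {3,5}:  v_{3} + v_{5} = 2·v_{2} + v_{9} + v_{10}  ⇒ sig = [2:1,1,2]
  P = {10,12}:  v_{10} + v_{12} = 2·v_{4} + v_{6} + v_{9}  ⇒ sig = [2:1,1,2]
  P = {5,7}:  v_{5} + v_{7} = v_{2} + 2·v_{4} + v_{8} + 2·v_{9}  ⇒ sig = [2:1,1,2,2]
  P = {1,5}:  v_{1} + v_{5} = 2·v_{2} + 3·v_{4} + v_{8} + v_{9}  ⇒ sig = [2:1,1,2,3]
  P = {1,10}:  v_{1} + v_{10} = v_{2} + 2·v_{4}  ⇒ sig = [2:1,2]
  P = {5,6}:  v_{5} + v_{6} = v_{8} + 2·v_{10}  ⇒ sig = [2:1,2]
  P = {2,6,7}:  v_{2} + v_{6} + v_{7} = 0  ⇒ sig = [3:]
  P = {3,8,12}:  v_{3} + v_{8} + v_{12} = 0  ⇒ sig = [3:]
  P = {3,4,8}:  v_{3} + v_{4} + v_{8} = v_{2}  ⇒ sig = [3:1]
  P = {4,6,7}:  v_{4} + v_{6} + v_{7} = v_{12}  ⇒ sig = [3:1]
  P = {1,3,8}:  v_{1} + v_{3} + v_{8} = 2·v_{2} + v_{7} + v_{11}  ⇒ sig = [3:1,1,2]
  P = {3,8,10}:  v_{3} + v_{8} + v_{10} = 2·v_{2} + v_{6} + v_{9}  ⇒ sig = [3:1,1,2]
  P = {2,4,6,9}:  v_{2} + v_{4} + v_{6} + v_{9} = v_{10}  ⇒ sig = [4:1]
  P = {2,4,7,11}:  v_{2} + v_{4} + v_{7} + v_{11} = v_{1}  ⇒ sig = [4:1]
  P = {2,4,8,9,10}:  v_{2} + v_{4} + v_{8} + v_{9} + v_{10} = v_{5}  ⇒ sig = [5:1]

Sorted signature multiset PRS(X):
    [2:]
    [2:1]
    [2:1,1]
    [2:1,1]
    [2:1,1,1]
    [2:1,1,1]
    [2:1,1,1,1]
    [2:1,1,1,2]
    [2:1,1,2]
    [2:1,1,2]
    [2:1,1,2]
    [2:1,1,2,2]
    [2:1,1,2,3]
    [2:1,2]
    [2:1,2]
    [3:]
    [3:]
    [3:1]
    [3:1]
    [3:1,1,2]
    [3:1,1,2]
    [4:1]
    [4:1]
    [5:1]


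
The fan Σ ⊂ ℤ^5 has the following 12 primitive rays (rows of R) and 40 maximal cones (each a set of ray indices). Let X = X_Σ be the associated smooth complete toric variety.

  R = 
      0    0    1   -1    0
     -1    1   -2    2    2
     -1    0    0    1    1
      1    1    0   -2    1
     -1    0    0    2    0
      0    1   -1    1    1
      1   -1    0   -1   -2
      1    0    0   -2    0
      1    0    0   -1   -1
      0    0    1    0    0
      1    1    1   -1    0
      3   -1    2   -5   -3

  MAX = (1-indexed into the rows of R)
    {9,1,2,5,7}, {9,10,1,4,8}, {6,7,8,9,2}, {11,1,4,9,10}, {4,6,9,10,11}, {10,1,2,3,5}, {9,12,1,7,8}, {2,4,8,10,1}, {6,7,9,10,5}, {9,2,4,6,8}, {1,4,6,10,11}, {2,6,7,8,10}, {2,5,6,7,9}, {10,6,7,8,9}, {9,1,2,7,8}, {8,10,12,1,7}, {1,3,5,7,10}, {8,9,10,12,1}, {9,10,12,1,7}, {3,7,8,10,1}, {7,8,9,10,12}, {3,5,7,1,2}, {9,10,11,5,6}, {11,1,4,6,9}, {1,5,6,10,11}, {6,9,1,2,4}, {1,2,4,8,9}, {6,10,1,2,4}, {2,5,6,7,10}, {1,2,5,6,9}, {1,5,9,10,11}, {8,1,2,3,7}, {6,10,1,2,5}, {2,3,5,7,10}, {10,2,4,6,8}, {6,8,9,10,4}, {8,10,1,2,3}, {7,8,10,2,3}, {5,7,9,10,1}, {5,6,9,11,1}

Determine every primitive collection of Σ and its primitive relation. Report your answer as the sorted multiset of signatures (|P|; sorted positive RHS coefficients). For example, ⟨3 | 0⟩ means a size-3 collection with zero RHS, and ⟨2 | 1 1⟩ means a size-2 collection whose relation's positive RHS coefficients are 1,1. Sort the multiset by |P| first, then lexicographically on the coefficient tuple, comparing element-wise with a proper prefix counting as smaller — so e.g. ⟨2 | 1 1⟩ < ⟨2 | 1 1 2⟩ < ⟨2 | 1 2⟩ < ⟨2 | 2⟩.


|primitive collections| = 22. Relations:

  P = {3,9}:  v_{3} + v_{9} = 0 — sig = ⟨2 | 0⟩
  P = {5,8}:  v_{5} + v_{8} = 0 — sig = ⟨2 | 0⟩
  P = {2,12}:  v_{2} + v_{12} = v_{8} + v_{9} — sig = ⟨2 | 1 1⟩
  P = {3,6}:  v_{3} + v_{6} = v_{2} + v_{10} — sig = ⟨2 | 1 1⟩
  P = {4,5}:  v_{4} + v_{5} = v_{1} + v_{6} — sig = ⟨2 | 1 1⟩
  P = {4,7}:  v_{4} + v_{7} = v_{8} + v_{9} — sig = ⟨2 | 1 1⟩
  P = {3,11}:  v_{3} + v_{11} = v_{1} + v_{6} + v_{10} — sig = ⟨2 | 1 1 1⟩
  P = {8,11}:  v_{8} + v_{11} = v_{4} + v_{9} + v_{10} — sig = ⟨2 | 1 1 1⟩
  P = {3,4}:  v_{3} + v_{4} = v_{1} + v_{2} + v_{8} + v_{10} — sig = ⟨2 | 1 1 1 1⟩
  P = {3,12}:  v_{3} + v_{12} = v_{1} + v_{7} + v_{8} + v_{10} — sig = ⟨2 | 1 1 1 1⟩
  P = {5,12}:  v_{5} + v_{12} = v_{1} + v_{7} + v_{9} + v_{10} — sig = ⟨2 | 1 1 1 1⟩
  P = {6,12}:  v_{6} + v_{12} = v_{8} + 2·v_{9} + v_{10} — sig = ⟨2 | 1 1 2⟩
  P = {4,12}:  v_{4} + v_{12} = v_{1} + 2·v_{8} + 2·v_{9} + v_{10} — sig = ⟨2 | 1 1 2 2⟩
  P = {11,12}:  v_{11} + v_{12} = v_{1} + v_{8} + 3·v_{9} + 2·v_{10} — sig = ⟨2 | 1 1 2 3⟩
  P = {2,11}:  v_{2} + v_{11} = v_{1} + 2·v_{6} — sig = ⟨2 | 1 2⟩
  P = {7,11}:  v_{7} + v_{11} = 2·v_{9} + v_{10} — sig = ⟨2 | 1 2⟩
  P = {1,6,7}:  v_{1} + v_{6} + v_{7} = v_{9} — sig = ⟨3 | 1⟩
  P = {1,6,8}:  v_{1} + v_{6} + v_{8} = v_{4} — sig = ⟨3 | 1⟩
  P = {2,9,10}:  v_{2} + v_{9} + v_{10} = v_{6} — sig = ⟨3 | 1⟩
  P = {1,2,7,10}:  v_{1} + v_{2} + v_{7} + v_{10} = 0 — sig = ⟨4 | 0⟩
  P = {1,6,9,10}:  v_{1} + v_{6} + v_{9} + v_{10} = v_{11} — sig = ⟨4 | 1⟩
  P = {1,7,8,9,10}:  v_{1} + v_{7} + v_{8} + v_{9} + v_{10} = v_{12} — sig = ⟨5 | 1⟩

so the primitive-relation signature multiset is
{ ⟨2 | 0⟩ ×2,  ⟨2 | 1 1⟩ ×4,  ⟨2 | 1 1 1⟩ ×2,  ⟨2 | 1 1 1 1⟩ ×3,  ⟨2 | 1 1 2⟩,  ⟨2 | 1 1 2 2⟩,  ⟨2 | 1 1 2 3⟩,  ⟨2 | 1 2⟩ ×2,  ⟨3 | 1⟩ ×3,  ⟨4 | 0⟩,  ⟨4 | 1⟩,  ⟨5 | 1⟩ }


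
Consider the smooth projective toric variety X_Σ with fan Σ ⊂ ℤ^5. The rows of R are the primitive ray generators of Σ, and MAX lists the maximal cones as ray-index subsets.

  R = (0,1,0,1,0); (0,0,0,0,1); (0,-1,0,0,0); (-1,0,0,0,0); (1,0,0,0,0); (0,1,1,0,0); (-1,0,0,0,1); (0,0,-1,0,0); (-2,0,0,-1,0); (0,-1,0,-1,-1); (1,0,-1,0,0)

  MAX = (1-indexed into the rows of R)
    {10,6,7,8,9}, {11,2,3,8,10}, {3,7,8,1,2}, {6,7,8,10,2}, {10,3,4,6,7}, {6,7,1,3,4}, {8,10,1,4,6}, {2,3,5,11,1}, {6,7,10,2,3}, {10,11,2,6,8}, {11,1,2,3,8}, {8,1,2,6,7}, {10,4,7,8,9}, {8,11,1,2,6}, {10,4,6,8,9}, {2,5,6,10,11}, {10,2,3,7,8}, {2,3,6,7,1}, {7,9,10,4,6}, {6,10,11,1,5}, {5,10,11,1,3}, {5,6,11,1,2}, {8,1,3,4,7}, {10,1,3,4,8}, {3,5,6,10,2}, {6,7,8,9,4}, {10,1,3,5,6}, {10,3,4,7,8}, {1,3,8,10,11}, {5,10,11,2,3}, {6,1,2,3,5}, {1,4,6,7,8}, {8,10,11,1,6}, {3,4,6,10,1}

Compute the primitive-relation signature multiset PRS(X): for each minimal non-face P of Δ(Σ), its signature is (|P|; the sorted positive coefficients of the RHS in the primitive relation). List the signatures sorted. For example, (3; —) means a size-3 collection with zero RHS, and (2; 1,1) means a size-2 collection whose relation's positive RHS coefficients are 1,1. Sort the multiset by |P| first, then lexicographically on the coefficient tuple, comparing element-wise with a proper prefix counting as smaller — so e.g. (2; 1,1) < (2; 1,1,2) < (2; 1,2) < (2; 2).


Σ has 16 primitive collections:

  • {4,5}:  v_{4} + v_{5} = 0  so sig = (2; —)
  • {2,4}:  v_{2} + v_{4} = v_{7}  so sig = (2; 1)
  • {4,11}:  v_{4} + v_{11} = v_{8}  so sig = (2; 1)
  • {5,7}:  v_{5} + v_{7} = v_{2}  so sig = (2; 1)
  • {5,8}:  v_{5} + v_{8} = v_{11}  so sig = (2; 1)
  • {7,11}:  v_{7} + v_{11} = v_{2} + v_{8}  so sig = (2; 1,1)
  • {3,9}:  v_{3} + v_{9} = v_{4} + v_{7} + v_{10}  so sig = (2; 1,1,1)
  • {5,9}:  v_{5} + v_{9} = v_{6} + v_{7} + v_{8} + v_{10}  so sig = (2; 1,1,1,1)
  • {2,9}:  v_{2} + v_{9} = v_{6} + 2·v_{7} + v_{8} + v_{10}  so sig = (2; 1,1,1,2)
  • {9,11}:  v_{9} + v_{11} = v_{6} + v_{7} + 2·v_{8} + v_{10}  so sig = (2; 1,1,1,2)
  • {1,9}:  v_{1} + v_{9} = 2·v_{4} + v_{6} + v_{8}  so sig = (2; 1,1,2)
  • {1,2,10}:  v_{1} + v_{2} + v_{10} = 0  so sig = (3; —)
  • {3,6,8}:  v_{3} + v_{6} + v_{8} = 0  so sig = (3; —)
  • {1,7,10}:  v_{1} + v_{7} + v_{10} = v_{4}  so sig = (3; 1)
  • {3,6,11}:  v_{3} + v_{6} + v_{11} = v_{5}  so sig = (3; 1)
  • {4,6,7,8,10}:  v_{4} + v_{6} + v_{7} + v_{8} + v_{10} = v_{9}  so sig = (5; 1)

Sorted signature multiset PRS(X):
[(2; —), (2; 1), (2; 1), (2; 1), (2; 1), (2; 1,1), (2; 1,1,1), (2; 1,1,1,1), (2; 1,1,1,2), (2; 1,1,1,2), (2; 1,1,2), (3; —), (3; —), (3; 1), (3; 1), (5; 1)]


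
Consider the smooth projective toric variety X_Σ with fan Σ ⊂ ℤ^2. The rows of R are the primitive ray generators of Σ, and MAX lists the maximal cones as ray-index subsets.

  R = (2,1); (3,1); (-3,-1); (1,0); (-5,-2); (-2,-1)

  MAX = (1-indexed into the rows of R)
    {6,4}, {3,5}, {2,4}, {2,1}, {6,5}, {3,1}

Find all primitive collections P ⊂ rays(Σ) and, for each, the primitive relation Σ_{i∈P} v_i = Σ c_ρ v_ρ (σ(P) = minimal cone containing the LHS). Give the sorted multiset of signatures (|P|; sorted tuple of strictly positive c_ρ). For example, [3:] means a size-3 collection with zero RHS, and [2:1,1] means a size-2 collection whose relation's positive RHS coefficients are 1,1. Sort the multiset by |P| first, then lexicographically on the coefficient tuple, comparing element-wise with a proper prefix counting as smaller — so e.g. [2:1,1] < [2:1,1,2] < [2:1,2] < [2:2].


Primitive collections (9):

  P={1,6}:  v_{1} + v_{6} = 0 — sig = [2:]
  P={2,3}:  v_{2} + v_{3} = 0 — sig = [2:]
  P={1,4}:  v_{1} + v_{4} = v_{2} — sig = [2:1]
  P={1,5}:  v_{1} + v_{5} = v_{3} — sig = [2:1]
  P={2,5}:  v_{2} + v_{5} = v_{6} — sig = [2:1]
  P={2,6}:  v_{2} + v_{6} = v_{4} — sig = [2:1]
  P={3,4}:  v_{3} + v_{4} = v_{6} — sig = [2:1]
  P={3,6}:  v_{3} + v_{6} = v_{5} — sig = [2:1]
  P={4,5}:  v_{4} + v_{5} = 2·v_{6} — sig = [2:2]

so the primitive-relation signature multiset is
{ [2:] ×2,  [2:1] ×6,  [2:2] }


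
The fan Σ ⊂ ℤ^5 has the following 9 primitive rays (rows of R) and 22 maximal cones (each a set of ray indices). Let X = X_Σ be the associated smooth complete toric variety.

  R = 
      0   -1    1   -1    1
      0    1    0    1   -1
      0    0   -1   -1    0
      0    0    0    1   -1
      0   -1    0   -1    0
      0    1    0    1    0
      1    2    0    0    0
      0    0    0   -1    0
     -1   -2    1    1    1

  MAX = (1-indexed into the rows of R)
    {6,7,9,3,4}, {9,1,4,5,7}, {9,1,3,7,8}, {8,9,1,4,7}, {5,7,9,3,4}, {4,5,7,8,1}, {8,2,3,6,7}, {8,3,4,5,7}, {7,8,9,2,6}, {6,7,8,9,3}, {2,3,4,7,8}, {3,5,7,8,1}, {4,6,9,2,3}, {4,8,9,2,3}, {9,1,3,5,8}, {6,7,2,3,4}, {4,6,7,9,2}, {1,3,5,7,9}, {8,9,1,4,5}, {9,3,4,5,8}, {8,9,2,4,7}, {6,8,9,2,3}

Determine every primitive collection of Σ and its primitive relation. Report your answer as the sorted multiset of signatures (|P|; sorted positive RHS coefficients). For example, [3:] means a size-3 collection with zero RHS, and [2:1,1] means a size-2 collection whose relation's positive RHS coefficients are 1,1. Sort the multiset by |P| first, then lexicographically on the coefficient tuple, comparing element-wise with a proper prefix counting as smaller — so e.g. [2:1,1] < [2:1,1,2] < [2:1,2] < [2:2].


The 9 primitive collections of Σ (r=9, n=5):

  • {5,6}:  v_{5} + v_{6} = 0  ⇒ sig = [2:]
  • {2,5}:  v_{2} + v_{5} = v_{4} + v_{8}  ⇒ sig = [2:1,1]
  • {1,6}:  v_{1} + v_{6} = v_{7} + v_{8} + v_{9}  ⇒ sig = [2:1,1,1]
  • {1,2}:  v_{1} + v_{2} = v_{4} + v_{7} + 2·v_{8} + v_{9}  ⇒ sig = [2:1,1,1,2]
  • {1,3,4}:  v_{1} + v_{3} + v_{4} = v_{5}  ⇒ sig = [3:1]
  • {4,6,8}:  v_{4} + v_{6} + v_{8} = v_{2}  ⇒ sig = [3:1]
  • {2,3,7,9}:  v_{2} + v_{3} + v_{7} + v_{9} = v_{6}  ⇒ sig = [4:1]
  • {5,7,8,9}:  v_{5} + v_{7} + v_{8} + v_{9} = v_{1}  ⇒ sig = [4:1]
  • {3,4,7,8,9}:  v_{3} + v_{4} + v_{7} + v_{8} + v_{9} = 0  ⇒ sig = [5:]

so the primitive-relation signature multiset is
    |P|=2: 4 collections, coeffs (), (1,1), (1,1,1), (1,1,1,2)
    |P|=3: 2 collections, coeffs (1), (1)
    |P|=4: 2 collections, coeffs (1), (1)
    |P|=5: 1 collection, coeffs ()


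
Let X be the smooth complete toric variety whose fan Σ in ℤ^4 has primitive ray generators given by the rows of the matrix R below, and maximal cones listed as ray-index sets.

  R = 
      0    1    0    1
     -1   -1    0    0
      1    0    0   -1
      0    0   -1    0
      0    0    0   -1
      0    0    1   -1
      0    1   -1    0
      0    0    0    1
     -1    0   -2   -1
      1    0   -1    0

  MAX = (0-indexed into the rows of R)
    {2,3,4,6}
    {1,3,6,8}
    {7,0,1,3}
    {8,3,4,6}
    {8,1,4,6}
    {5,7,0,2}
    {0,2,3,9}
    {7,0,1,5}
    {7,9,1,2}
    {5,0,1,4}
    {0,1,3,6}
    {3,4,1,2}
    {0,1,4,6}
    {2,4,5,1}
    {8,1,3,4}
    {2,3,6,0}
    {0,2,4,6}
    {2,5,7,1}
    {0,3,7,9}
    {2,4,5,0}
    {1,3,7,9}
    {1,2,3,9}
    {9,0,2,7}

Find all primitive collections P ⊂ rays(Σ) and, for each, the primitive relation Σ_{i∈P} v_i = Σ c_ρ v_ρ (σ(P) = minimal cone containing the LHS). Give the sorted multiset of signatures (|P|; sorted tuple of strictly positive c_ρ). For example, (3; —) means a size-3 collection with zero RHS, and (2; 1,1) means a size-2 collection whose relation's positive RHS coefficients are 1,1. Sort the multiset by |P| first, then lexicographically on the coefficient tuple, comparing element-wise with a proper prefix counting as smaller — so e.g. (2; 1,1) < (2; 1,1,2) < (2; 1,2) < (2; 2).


18 minimal non-faces of Δ(Σ) (on 10 rays):

  P = {4,7}:  v_{4} + v_{7} = 0  ⟹  sig = (2; —)
  P = {3,5}:  v_{3} + v_{5} = v_{4}  ⟹  sig = (2; 1)
  P = {5,9}:  v_{5} + v_{9} = v_{2}  ⟹  sig = (2; 1)
  P = {4,9}:  v_{4} + v_{9} = v_{2} + v_{3}  ⟹  sig = (2; 1,1)
  P = {6,7}:  v_{6} + v_{7} = v_{0} + v_{3}  ⟹  sig = (2; 1,1)
  P = {7,8}:  v_{7} + v_{8} = v_{1} + v_{3} + v_{6}  ⟹  sig = (2; 1,1,1)
  P = {5,8}:  v_{5} + v_{8} = v_{1} + 2·v_{4} + v_{6}  ⟹  sig = (2; 1,1,2)
  P = {6,9}:  v_{6} + v_{9} = v_{0} + v_{2} + 2·v_{3}  ⟹  sig = (2; 1,1,2)
  P = {0,8}:  v_{0} + v_{8} = v_{1} + 2·v_{6}  ⟹  sig = (2; 1,2)
  P = {5,6}:  v_{5} + v_{6} = v_{0} + 2·v_{4}  ⟹  sig = (2; 1,2)
  P = {8,9}:  v_{8} + v_{9} = 3·v_{3} + v_{4}  ⟹  sig = (2; 1,3)
  P = {2,8}:  v_{2} + v_{8} = 2·v_{3} + 2·v_{4}  ⟹  sig = (2; 2,2)
  P = {0,1,2}:  v_{0} + v_{1} + v_{2} = 0  ⟹  sig = (3; —)
  P = {0,3,4}:  v_{0} + v_{3} + v_{4} = v_{6}  ⟹  sig = (3; 1)
  P = {2,3,7}:  v_{2} + v_{3} + v_{7} = v_{9}  ⟹  sig = (3; 1)
  P = {0,1,9}:  v_{0} + v_{1} + v_{9} = v_{3} + v_{7}  ⟹  sig = (3; 1,1)
  P = {1,2,6}:  v_{1} + v_{2} + v_{6} = v_{3} + v_{4}  ⟹  sig = (3; 1,1)
  P = {1,3,4,6}:  v_{1} + v_{3} + v_{4} + v_{6} = v_{8}  ⟹  sig = (4; 1)

Sorted signature multiset PRS(X):
{ (2; —),  (2; 1) ×2,  (2; 1,1) ×2,  (2; 1,1,1),  (2; 1,1,2) ×2,  (2; 1,2) ×2,  (2; 1,3),  (2; 2,2),  (3; —),  (3; 1) ×2,  (3; 1,1) ×2,  (4; 1) }


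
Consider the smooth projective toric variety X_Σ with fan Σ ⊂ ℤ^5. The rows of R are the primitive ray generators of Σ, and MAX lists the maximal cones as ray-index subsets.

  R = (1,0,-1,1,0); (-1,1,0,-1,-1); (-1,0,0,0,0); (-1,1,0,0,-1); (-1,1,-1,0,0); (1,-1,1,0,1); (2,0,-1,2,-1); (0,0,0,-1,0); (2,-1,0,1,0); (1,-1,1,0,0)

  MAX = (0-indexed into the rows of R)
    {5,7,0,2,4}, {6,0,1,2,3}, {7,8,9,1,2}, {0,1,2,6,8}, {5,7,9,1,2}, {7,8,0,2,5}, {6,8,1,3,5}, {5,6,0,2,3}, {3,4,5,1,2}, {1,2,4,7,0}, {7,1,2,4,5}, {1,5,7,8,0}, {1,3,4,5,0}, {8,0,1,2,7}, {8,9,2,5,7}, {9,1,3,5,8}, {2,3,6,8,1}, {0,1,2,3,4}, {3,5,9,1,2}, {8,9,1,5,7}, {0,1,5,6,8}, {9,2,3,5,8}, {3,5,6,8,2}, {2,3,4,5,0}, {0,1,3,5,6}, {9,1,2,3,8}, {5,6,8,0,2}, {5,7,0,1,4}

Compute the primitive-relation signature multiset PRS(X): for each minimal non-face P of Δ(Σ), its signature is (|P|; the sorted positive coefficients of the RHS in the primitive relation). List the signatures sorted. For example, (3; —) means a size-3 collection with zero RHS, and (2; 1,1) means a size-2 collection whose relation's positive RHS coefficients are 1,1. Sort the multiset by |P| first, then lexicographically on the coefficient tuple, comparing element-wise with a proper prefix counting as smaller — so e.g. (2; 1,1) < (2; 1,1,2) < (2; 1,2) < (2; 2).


|primitive collections| = 11. Relations:

  {4,9}:  v_{4} + v_{9} = 0  so sig = (2; —)
  {0,9}:  v_{0} + v_{9} = v_{8}  so sig = (2; 1)
  {3,7}:  v_{3} + v_{7} = v_{1}  so sig = (2; 1)
  {4,8}:  v_{4} + v_{8} = v_{0}  so sig = (2; 1)
  {6,7}:  v_{6} + v_{7} = v_{0} + v_{1} + v_{8}  so sig = (2; 1,1,1)
  {4,6}:  v_{4} + v_{6} = 2·v_{0} + v_{3}  so sig = (2; 1,2)
  {6,9}:  v_{6} + v_{9} = v_{3} + 2·v_{8}  so sig = (2; 1,2)
  {0,3,8}:  v_{0} + v_{3} + v_{8} = v_{6}  so sig = (3; 1)
  {0,1,2,5}:  v_{0} + v_{1} + v_{2} + v_{5} = 0  so sig = (4; —)
  {1,2,5,8}:  v_{1} + v_{2} + v_{5} + v_{8} = v_{9}  so sig = (4; 1)
  {1,2,5,6}:  v_{1} + v_{2} + v_{5} + v_{6} = v_{3} + v_{8}  so sig = (4; 1,1)

Hence PRS(X_Σ) =
    |P|=2: 7 collections, coeffs (), (1), (1), (1), (1,1,1), (1,2), (1,2)
    |P|=3: 1 collection, coeffs (1)
    |P|=4: 3 collections, coeffs (), (1), (1,1)


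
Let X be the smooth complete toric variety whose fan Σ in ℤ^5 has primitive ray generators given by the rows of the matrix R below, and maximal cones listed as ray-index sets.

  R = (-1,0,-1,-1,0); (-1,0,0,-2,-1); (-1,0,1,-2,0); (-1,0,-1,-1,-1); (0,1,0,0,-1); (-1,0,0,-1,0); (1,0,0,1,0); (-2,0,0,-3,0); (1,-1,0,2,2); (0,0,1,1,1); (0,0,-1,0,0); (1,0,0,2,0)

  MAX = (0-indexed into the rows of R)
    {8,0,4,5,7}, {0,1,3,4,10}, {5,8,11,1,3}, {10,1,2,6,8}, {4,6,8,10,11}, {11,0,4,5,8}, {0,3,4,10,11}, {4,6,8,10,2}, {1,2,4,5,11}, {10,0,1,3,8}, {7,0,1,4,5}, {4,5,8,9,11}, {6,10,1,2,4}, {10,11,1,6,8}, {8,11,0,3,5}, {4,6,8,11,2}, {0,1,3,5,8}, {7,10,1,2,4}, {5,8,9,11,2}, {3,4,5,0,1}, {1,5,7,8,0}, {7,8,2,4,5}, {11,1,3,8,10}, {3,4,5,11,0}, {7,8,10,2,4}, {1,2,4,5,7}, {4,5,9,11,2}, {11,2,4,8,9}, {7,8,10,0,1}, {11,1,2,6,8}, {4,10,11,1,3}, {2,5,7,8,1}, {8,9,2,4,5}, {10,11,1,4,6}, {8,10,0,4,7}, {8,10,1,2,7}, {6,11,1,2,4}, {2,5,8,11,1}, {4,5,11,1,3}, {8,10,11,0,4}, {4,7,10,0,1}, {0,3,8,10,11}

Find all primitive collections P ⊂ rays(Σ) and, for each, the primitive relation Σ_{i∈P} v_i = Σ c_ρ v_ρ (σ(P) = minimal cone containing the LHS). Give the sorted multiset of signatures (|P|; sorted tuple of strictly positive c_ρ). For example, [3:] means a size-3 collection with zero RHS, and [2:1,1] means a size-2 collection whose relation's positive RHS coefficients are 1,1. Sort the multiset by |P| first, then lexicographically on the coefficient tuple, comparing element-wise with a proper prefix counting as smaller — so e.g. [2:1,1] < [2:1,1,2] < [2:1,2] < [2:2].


Primitive collections (20):

  • {5,6}:  v_{5} + v_{6} = 0 — sig = [2:]
  • {0,2}:  v_{0} + v_{2} = v_{7} — sig = [2:1]
  • {0,6}:  v_{0} + v_{6} = v_{10} — sig = [2:1]
  • {5,10}:  v_{5} + v_{10} = v_{0} — sig = [2:1]
  • {7,11}:  v_{7} + v_{11} = v_{5} — sig = [2:1]
  • {2,3}:  v_{2} + v_{3} = v_{1} + v_{5} — sig = [2:1,1]
  • {6,7}:  v_{6} + v_{7} = v_{2} + v_{10} — sig = [2:1,1]
  • {1,9}:  v_{1} + v_{9} = v_{2} + v_{5} + v_{11} — sig = [2:1,1,1]
  • {3,6}:  v_{3} + v_{6} = v_{1} + v_{10} + v_{11} — sig = [2:1,1,1]
  • {3,7}:  v_{3} + v_{7} = v_{0} + v_{1} + v_{5} — sig = [2:1,1,1]
  • {9,10}:  v_{9} + v_{10} = v_{4} + v_{5} + v_{8} — sig = [2:1,1,1]
  • {6,9}:  v_{6} + v_{9} = v_{2} + v_{4} + v_{8} + v_{11} — sig = [2:1,1,1,1]
  • {7,9}:  v_{7} + v_{9} = v_{2} + v_{4} + 2·v_{5} + v_{8} — sig = [2:1,1,1,2]
  • {0,9}:  v_{0} + v_{9} = v_{4} + 2·v_{5} + v_{8} — sig = [2:1,1,2]
  • {3,9}:  v_{3} + v_{9} = 2·v_{5} + v_{11} — sig = [2:1,2]
  • {1,4,8}:  v_{1} + v_{4} + v_{8} = 0 — sig = [3:]
  • {2,10,11}:  v_{2} + v_{10} + v_{11} = 0 — sig = [3:]
  • {0,1,11}:  v_{0} + v_{1} + v_{11} = v_{3} — sig = [3:1]
  • {3,4,8}:  v_{3} + v_{4} + v_{8} = v_{0} + v_{11} — sig = [3:1,1]
  • {2,4,5,8,11}:  v_{2} + v_{4} + v_{5} + v_{8} + v_{11} = v_{9} — sig = [5:1]

so the primitive-relation signature multiset is
    |P|=2: 15 collections, coeffs (), (1), (1), (1), (1), (1,1), (1,1), (1,1,1), (1,1,1), (1,1,1), (1,1,1), (1,1,1,1), (1,1,1,2), (1,1,2), (1,2)
    |P|=3: 4 collections, coeffs (), (), (1), (1,1)
    |P|=5: 1 collection, coeffs (1)


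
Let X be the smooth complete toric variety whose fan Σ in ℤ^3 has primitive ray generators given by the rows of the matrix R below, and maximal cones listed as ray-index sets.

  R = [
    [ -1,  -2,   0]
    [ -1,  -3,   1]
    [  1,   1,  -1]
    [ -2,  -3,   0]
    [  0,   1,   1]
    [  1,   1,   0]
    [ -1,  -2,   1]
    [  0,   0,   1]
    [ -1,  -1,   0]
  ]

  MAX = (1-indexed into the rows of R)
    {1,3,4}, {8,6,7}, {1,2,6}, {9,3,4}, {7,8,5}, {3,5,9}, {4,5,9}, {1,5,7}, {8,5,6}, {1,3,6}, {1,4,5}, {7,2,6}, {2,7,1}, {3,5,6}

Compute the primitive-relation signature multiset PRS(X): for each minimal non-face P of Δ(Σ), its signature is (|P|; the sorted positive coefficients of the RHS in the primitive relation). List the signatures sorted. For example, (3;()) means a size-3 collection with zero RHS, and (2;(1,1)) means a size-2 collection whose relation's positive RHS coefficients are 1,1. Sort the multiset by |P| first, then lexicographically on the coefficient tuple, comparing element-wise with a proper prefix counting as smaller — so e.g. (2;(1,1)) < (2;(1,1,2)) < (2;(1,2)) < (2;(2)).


20 collections generate NE(X_Σ); each relation:

  • {6,9}:  v_{6} + v_{9} = 0  →  sig = (2;())
  • {1,8}:  v_{1} + v_{8} = v_{7}  →  sig = (2;(1))
  • {1,9}:  v_{1} + v_{9} = v_{4}  →  sig = (2;(1))
  • {3,8}:  v_{3} + v_{8} = v_{6}  →  sig = (2;(1))
  • {4,6}:  v_{4} + v_{6} = v_{1}  →  sig = (2;(1))
  • {2,5}:  v_{2} + v_{5} = v_{7} + v_{8}  →  sig = (2;(1,1))
  • {2,9}:  v_{2} + v_{9} = v_{1} + v_{7}  →  sig = (2;(1,1))
  • {3,7}:  v_{3} + v_{7} = v_{1} + v_{6}  →  sig = (2;(1,1))
  • {8,9}:  v_{8} + v_{9} = v_{1} + v_{5}  →  sig = (2;(1,1))
  • {2,4}:  v_{2} + v_{4} = 2·v_{1} + v_{7}  →  sig = (2;(1,2))
  • {2,8}:  v_{2} + v_{8} = v_{6} + 2·v_{7}  →  sig = (2;(1,2))
  • {4,8}:  v_{4} + v_{8} = 2·v_{1} + v_{5}  →  sig = (2;(1,2))
  • {7,9}:  v_{7} + v_{9} = 2·v_{1} + v_{5}  →  sig = (2;(1,2))
  • {4,7}:  v_{4} + v_{7} = 3·v_{1} + v_{5}  →  sig = (2;(1,3))
  • {2,3}:  v_{2} + v_{3} = 2·v_{1} + 2·v_{6}  →  sig = (2;(2,2))
  • {1,3,5}:  v_{1} + v_{3} + v_{5} = 0  →  sig = (3;())
  • {1,5,6}:  v_{1} + v_{5} + v_{6} = v_{8}  →  sig = (3;(1))
  • {1,6,7}:  v_{1} + v_{6} + v_{7} = v_{2}  →  sig = (3;(1))
  • {3,4,5}:  v_{3} + v_{4} + v_{5} = v_{9}  →  sig = (3;(1))
  • {5,6,7}:  v_{5} + v_{6} + v_{7} = 2·v_{8}  →  sig = (3;(2))

Signatures (|P|; sorted positive RHS coefficients), sorted:
    |P|=2: 15 collections, coeffs (), (1), (1), (1), (1), (1,1), (1,1), (1,1), (1,1), (1,2), (1,2), (1,2), (1,2), (1,3), (2,2)
    |P|=3: 5 collections, coeffs (), (1), (1), (1), (2)


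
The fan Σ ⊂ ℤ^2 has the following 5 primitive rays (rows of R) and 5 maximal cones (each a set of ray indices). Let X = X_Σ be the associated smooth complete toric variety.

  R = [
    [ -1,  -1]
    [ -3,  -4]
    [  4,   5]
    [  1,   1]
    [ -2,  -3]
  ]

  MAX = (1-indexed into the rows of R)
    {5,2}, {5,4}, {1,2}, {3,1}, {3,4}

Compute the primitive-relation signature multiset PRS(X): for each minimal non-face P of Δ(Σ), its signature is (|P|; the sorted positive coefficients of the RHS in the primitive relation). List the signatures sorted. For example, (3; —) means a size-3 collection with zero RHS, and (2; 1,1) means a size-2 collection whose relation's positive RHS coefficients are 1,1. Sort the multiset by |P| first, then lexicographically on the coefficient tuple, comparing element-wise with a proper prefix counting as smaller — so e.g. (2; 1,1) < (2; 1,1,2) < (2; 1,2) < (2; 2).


The 5 primitive collections of Σ (r=5, n=2):

  {1,4}:  v_{1} + v_{4} = 0 — sig = (2; —)
  {1,5}:  v_{1} + v_{5} = v_{2} — sig = (2; 1)
  {2,3}:  v_{2} + v_{3} = v_{4} — sig = (2; 1)
  {2,4}:  v_{2} + v_{4} = v_{5} — sig = (2; 1)
  {3,5}:  v_{3} + v_{5} = 2·v_{4} — sig = (2; 2)

Sorted signature multiset PRS(X):
{ (2; —),  (2; 1) ×3,  (2; 2) }


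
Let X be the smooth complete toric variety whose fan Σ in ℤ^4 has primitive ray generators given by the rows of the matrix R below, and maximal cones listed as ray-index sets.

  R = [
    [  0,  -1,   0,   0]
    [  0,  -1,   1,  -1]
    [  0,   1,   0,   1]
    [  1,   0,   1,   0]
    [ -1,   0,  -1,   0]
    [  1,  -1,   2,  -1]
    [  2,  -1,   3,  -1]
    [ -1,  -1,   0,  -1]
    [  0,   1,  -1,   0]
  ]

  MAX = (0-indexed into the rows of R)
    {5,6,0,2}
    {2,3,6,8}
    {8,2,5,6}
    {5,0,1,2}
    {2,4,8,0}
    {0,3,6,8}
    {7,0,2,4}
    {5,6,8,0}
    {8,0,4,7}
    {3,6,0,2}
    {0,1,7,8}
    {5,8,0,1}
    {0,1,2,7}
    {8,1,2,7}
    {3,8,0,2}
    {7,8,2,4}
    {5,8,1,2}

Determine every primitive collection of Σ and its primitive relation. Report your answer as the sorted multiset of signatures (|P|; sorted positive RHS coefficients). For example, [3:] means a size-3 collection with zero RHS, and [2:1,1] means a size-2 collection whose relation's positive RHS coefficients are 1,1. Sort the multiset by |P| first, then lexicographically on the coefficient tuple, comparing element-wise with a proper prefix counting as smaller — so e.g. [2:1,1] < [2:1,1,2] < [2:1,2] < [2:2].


14 collections generate NE(X_Σ); each relation:

  P = {3,4}:  v_{3} + v_{4} = 0  ⇒ sig = [2:]
  P = {1,3}:  v_{1} + v_{3} = v_{5}  ⇒ sig = [2:1]
  P = {1,4}:  v_{1} + v_{4} = v_{7}  ⇒ sig = [2:1]
  P = {3,5}:  v_{3} + v_{5} = v_{6}  ⇒ sig = [2:1]
  P = {3,7}:  v_{3} + v_{7} = v_{1}  ⇒ sig = [2:1]
  P = {4,5}:  v_{4} + v_{5} = v_{1}  ⇒ sig = [2:1]
  P = {4,6}:  v_{4} + v_{6} = v_{5}  ⇒ sig = [2:1]
  P = {6,7}:  v_{6} + v_{7} = v_{1} + v_{5}  ⇒ sig = [2:1,1]
  P = {1,6}:  v_{1} + v_{6} = 2·v_{5}  ⇒ sig = [2:2]
  P = {5,7}:  v_{5} + v_{7} = 2·v_{1}  ⇒ sig = [2:2]
  P = {0,1,2,8}:  v_{0} + v_{1} + v_{2} + v_{8} = 0  ⇒ sig = [4:]
  P = {0,2,5,8}:  v_{0} + v_{2} + v_{5} + v_{8} = v_{3}  ⇒ sig = [4:1]
  P = {0,2,7,8}:  v_{0} + v_{2} + v_{7} + v_{8} = v_{4}  ⇒ sig = [4:1]
  P = {0,2,6,8}:  v_{0} + v_{2} + v_{6} + v_{8} = 2·v_{3}  ⇒ sig = [4:2]

Hence PRS(X_Σ) =
{ [2:],  [2:1] ×6,  [2:1,1],  [2:2] ×2,  [4:],  [4:1] ×2,  [4:2] }


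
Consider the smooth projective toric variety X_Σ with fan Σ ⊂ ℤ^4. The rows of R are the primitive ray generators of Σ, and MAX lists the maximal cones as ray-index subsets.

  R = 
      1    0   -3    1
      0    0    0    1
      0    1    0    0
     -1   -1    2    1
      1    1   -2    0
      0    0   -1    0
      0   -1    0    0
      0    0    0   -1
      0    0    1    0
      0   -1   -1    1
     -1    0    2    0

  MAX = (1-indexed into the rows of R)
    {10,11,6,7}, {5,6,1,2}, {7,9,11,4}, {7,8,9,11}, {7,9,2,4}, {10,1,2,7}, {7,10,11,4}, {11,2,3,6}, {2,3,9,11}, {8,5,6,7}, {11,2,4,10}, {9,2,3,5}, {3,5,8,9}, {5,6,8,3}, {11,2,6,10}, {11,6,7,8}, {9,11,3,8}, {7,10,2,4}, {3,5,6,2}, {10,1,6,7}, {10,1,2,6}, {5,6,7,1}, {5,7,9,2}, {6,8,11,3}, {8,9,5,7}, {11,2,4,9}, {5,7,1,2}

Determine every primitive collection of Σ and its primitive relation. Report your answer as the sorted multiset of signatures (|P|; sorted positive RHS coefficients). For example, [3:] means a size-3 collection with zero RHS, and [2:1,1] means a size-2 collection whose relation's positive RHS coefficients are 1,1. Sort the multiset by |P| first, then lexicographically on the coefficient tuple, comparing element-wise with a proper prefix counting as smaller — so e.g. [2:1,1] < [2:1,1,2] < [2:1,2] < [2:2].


Minimal non-faces — 19 found among 11 rays, 27 max cones:

  P={2,8}:  v_{2} + v_{8} = 0  ⟹  sig = [2:]
  P={3,7}:  v_{3} + v_{7} = 0  ⟹  sig = [2:]
  P={6,9}:  v_{6} + v_{9} = 0  ⟹  sig = [2:]
  P={4,5}:  v_{4} + v_{5} = v_{2}  ⟹  sig = [2:1]
  P={5,10}:  v_{5} + v_{10} = v_{1}  ⟹  sig = [2:1]
  P={5,11}:  v_{5} + v_{11} = v_{3}  ⟹  sig = [2:1]
  P={1,4}:  v_{1} + v_{4} = v_{2} + v_{10}  ⟹  sig = [2:1,1]
  P={1,11}:  v_{1} + v_{11} = v_{2} + v_{6}  ⟹  sig = [2:1,1]
  P={3,4}:  v_{3} + v_{4} = v_{2} + v_{11}  ⟹  sig = [2:1,1]
  P={3,10}:  v_{3} + v_{10} = v_{2} + v_{6}  ⟹  sig = [2:1,1]
  P={4,6}:  v_{4} + v_{6} = v_{10} + v_{11}  ⟹  sig = [2:1,1]
  P={4,8}:  v_{4} + v_{8} = v_{7} + v_{11}  ⟹  sig = [2:1,1]
  P={8,10}:  v_{8} + v_{10} = v_{6} + v_{7}  ⟹  sig = [2:1,1]
  P={9,10}:  v_{9} + v_{10} = v_{2} + v_{7}  ⟹  sig = [2:1,1]
  P={1,3}:  v_{1} + v_{3} = v_{2} + v_{5} + v_{6}  ⟹  sig = [2:1,1,1]
  P={1,8}:  v_{1} + v_{8} = v_{5} + v_{6} + v_{7}  ⟹  sig = [2:1,1,1]
  P={1,9}:  v_{1} + v_{9} = v_{2} + v_{5} + v_{7}  ⟹  sig = [2:1,1,1]
  P={2,6,7}:  v_{2} + v_{6} + v_{7} = v_{10}  ⟹  sig = [3:1]
  P={2,7,11}:  v_{2} + v_{7} + v_{11} = v_{4}  ⟹  sig = [3:1]

Sorted signature multiset PRS(X):
    [2:]
    [2:]
    [2:]
    [2:1]
    [2:1]
    [2:1]
    [2:1,1]
    [2:1,1]
    [2:1,1]
    [2:1,1]
    [2:1,1]
    [2:1,1]
    [2:1,1]
    [2:1,1]
    [2:1,1,1]
    [2:1,1,1]
    [2:1,1,1]
    [3:1]
    [3:1]
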